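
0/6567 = 0 = 0.00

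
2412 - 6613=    - 4201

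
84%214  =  84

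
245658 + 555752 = 801410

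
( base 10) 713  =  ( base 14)38D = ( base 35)KD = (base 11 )599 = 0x2c9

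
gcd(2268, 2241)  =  27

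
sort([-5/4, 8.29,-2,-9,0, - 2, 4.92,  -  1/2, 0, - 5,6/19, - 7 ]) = [  -  9, - 7, - 5, - 2,  -  2, - 5/4,-1/2,  0,0, 6/19, 4.92, 8.29]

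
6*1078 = 6468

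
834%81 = 24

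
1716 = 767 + 949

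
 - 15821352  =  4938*(  -  3204 )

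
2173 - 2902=-729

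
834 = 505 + 329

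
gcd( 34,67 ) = 1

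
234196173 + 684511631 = 918707804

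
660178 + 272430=932608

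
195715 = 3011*65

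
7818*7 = 54726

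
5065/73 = 5065/73 = 69.38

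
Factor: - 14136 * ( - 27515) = 2^3*3^1*5^1*19^1*31^1*5503^1 = 388952040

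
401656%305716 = 95940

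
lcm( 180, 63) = 1260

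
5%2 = 1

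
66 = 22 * 3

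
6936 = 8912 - 1976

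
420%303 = 117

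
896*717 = 642432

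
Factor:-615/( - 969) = 5^1*17^( - 1 )*19^( - 1 )*41^1 =205/323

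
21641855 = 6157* 3515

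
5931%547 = 461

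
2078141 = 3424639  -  1346498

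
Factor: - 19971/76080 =-21/80= -2^( - 4)*3^1*5^ ( - 1)*7^1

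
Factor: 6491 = 6491^1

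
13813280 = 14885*928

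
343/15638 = 49/2234 = 0.02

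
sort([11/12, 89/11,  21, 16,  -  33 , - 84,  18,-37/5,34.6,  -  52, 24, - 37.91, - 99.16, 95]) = [ - 99.16, - 84, -52, - 37.91,-33, - 37/5, 11/12, 89/11, 16, 18, 21, 24, 34.6,95]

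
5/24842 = 5/24842 = 0.00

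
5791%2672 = 447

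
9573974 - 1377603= 8196371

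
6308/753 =8 + 284/753 = 8.38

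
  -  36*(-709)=25524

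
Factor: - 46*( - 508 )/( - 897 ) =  - 2^3*3^( - 1)*13^( - 1 )* 127^1 = -1016/39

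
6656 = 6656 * 1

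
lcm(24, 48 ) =48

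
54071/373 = 144+359/373= 144.96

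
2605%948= 709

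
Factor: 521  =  521^1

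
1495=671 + 824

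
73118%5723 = 4442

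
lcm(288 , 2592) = 2592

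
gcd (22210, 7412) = 2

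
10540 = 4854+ 5686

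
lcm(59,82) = 4838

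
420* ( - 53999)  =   -22679580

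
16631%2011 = 543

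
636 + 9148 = 9784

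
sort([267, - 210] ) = [ - 210, 267]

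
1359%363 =270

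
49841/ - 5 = -9969 + 4/5 =- 9968.20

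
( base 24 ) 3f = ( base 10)87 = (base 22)3l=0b1010111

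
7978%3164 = 1650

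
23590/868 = 1685/62 = 27.18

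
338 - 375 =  -37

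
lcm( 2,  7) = 14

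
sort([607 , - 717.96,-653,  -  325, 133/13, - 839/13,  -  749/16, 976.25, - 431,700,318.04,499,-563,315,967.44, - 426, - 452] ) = [- 717.96,-653, - 563,  -  452, - 431,-426,- 325,-839/13,- 749/16,133/13, 315 , 318.04,499,607,700,967.44,  976.25 ]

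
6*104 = 624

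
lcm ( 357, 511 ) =26061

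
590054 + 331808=921862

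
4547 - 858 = 3689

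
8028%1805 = 808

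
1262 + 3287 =4549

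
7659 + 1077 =8736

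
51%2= 1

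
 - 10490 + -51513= - 62003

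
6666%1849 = 1119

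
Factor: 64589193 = 3^2*151^1*47527^1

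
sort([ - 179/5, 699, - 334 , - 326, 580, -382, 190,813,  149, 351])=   [ - 382,  -  334,  -  326, - 179/5, 149, 190, 351, 580 , 699,813 ]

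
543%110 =103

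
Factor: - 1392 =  - 2^4*3^1*29^1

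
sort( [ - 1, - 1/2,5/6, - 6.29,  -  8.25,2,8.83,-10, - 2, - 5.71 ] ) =[ - 10, - 8.25,-6.29 , - 5.71, - 2, - 1, - 1/2,  5/6,2 , 8.83 ]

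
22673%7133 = 1274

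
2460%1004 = 452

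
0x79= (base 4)1321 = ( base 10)121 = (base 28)49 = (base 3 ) 11111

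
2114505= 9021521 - 6907016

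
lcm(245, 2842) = 14210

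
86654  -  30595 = 56059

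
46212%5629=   1180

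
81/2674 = 81/2674 = 0.03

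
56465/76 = 742 + 73/76 = 742.96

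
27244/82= 332 + 10/41 =332.24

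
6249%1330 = 929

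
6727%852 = 763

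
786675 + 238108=1024783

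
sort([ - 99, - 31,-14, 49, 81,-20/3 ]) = [ -99,-31, - 14 ,-20/3, 49,81 ]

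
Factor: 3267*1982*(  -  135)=-2^1 *3^6*5^1*11^2*991^1 = - 874151190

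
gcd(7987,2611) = 7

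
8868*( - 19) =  - 168492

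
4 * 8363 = 33452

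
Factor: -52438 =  - 2^1*157^1 *167^1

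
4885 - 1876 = 3009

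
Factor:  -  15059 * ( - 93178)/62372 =701583751/31186 = 2^(-1 )*11^1*31^(  -  1)*37^2 * 503^( - 1) * 46589^1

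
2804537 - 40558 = 2763979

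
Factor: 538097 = 7^1*76871^1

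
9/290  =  9/290 =0.03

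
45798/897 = 15266/299= 51.06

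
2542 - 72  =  2470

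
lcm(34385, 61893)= 309465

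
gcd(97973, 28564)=1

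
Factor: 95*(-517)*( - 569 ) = 27946435 = 5^1* 11^1*19^1*47^1*569^1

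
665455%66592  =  66127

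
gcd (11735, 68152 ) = 1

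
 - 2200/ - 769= 2 + 662/769 = 2.86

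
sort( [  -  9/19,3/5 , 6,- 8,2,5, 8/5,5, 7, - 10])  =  [ - 10, - 8,  -  9/19,3/5,8/5, 2,  5,  5,6,7] 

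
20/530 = 2/53= 0.04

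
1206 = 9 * 134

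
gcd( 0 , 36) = 36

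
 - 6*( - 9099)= 54594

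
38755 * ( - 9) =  - 348795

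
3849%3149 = 700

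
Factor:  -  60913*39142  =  -2384256646 = -  2^1 * 19571^1 * 60913^1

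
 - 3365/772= - 5 + 495/772=   -4.36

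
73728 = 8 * 9216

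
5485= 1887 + 3598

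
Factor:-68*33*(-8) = 2^5*3^1*11^1*17^1 = 17952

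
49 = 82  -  33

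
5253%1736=45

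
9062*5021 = 45500302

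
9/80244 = 1/8916 = 0.00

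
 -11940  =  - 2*5970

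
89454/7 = 12779 + 1/7= 12779.14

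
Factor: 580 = 2^2 * 5^1 * 29^1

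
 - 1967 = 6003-7970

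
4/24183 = 4/24183 = 0.00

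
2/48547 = 2/48547 = 0.00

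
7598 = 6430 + 1168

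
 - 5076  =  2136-7212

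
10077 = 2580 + 7497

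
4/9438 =2/4719=0.00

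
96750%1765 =1440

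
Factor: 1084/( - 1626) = - 2^1 * 3^( - 1) = -2/3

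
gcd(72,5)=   1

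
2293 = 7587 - 5294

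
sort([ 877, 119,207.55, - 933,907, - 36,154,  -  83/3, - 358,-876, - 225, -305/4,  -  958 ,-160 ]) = [-958, - 933, - 876, - 358, - 225, - 160,  -  305/4, - 36,- 83/3,119, 154 , 207.55,877,907]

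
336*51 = 17136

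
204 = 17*12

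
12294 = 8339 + 3955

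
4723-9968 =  - 5245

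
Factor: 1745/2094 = 2^(  -  1 )*3^(-1) *5^1  =  5/6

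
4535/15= 907/3 = 302.33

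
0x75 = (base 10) 117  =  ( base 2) 1110101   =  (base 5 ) 432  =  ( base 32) 3L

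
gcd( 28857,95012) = 1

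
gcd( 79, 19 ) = 1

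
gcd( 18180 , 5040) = 180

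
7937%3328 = 1281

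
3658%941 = 835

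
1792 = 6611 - 4819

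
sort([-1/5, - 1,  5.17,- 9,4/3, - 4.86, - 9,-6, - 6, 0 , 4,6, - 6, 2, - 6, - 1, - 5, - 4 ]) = [-9, - 9, - 6  , - 6, - 6, - 6, - 5, - 4.86, - 4, - 1, -1, - 1/5, 0, 4/3,2, 4, 5.17,  6 ]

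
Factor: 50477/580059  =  3^ ( - 2 )*7^1*7211^1*64451^(-1 ) 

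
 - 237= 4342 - 4579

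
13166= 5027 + 8139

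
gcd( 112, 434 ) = 14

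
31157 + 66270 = 97427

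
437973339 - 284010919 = 153962420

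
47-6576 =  - 6529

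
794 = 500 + 294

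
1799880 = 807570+992310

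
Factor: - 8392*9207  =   - 77265144 = -2^3*3^3*11^1*31^1*1049^1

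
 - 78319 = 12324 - 90643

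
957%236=13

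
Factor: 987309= 3^5 * 17^1*239^1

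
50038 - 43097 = 6941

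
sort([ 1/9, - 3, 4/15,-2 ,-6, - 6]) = [ - 6,-6, - 3, - 2,1/9, 4/15 ]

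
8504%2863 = 2778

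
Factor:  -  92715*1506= -139628790 = - 2^1*3^2 * 5^1*7^1*251^1 * 883^1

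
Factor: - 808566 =  -  2^1*3^1*11^1*12251^1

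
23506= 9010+14496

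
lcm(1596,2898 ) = 110124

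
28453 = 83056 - 54603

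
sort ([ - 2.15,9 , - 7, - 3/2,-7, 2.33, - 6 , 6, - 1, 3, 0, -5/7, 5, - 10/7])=[ - 7 , - 7, - 6,-2.15,-3/2,-10/7, - 1, - 5/7,0, 2.33,3, 5,6, 9 ] 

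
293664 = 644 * 456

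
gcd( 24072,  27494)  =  118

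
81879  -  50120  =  31759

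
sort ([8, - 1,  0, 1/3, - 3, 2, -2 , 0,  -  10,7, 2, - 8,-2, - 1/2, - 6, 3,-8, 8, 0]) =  [ - 10, - 8,  -  8, - 6, - 3 ,  -  2, - 2, -1 ,-1/2, 0, 0, 0, 1/3,2, 2, 3, 7,  8, 8]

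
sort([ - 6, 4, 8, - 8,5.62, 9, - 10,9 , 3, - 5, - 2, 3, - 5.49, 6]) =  [ - 10, - 8, -6, - 5.49, - 5,-2 , 3, 3, 4, 5.62,6, 8, 9, 9]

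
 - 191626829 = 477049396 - 668676225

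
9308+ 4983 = 14291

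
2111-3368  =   - 1257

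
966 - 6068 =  - 5102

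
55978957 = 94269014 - 38290057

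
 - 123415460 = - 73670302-49745158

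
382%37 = 12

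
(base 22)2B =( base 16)37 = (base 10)55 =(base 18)31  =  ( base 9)61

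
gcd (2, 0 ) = 2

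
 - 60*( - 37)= 2220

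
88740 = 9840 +78900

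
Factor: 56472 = 2^3*3^1 *13^1*181^1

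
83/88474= 83/88474 = 0.00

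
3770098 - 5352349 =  - 1582251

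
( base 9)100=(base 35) 2B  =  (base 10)81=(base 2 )1010001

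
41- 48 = - 7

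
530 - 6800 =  - 6270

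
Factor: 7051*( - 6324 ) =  - 2^2*3^1*11^1*17^1*31^1 * 641^1=-44590524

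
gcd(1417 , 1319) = 1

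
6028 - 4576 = 1452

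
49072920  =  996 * 49270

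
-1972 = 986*( - 2) 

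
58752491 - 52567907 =6184584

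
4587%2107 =373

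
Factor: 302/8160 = 2^( - 4 )*3^( - 1)*5^( - 1) * 17^(-1)*151^1  =  151/4080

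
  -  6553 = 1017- 7570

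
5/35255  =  1/7051  =  0.00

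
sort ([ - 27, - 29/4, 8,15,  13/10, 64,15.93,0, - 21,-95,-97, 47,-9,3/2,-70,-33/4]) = [ - 97, - 95,-70,-27, - 21, - 9,-33/4, - 29/4,  0, 13/10,3/2,8, 15 , 15.93,47,64]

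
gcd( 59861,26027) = 1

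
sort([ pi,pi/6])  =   [pi/6, pi]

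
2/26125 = 2/26125 = 0.00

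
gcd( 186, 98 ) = 2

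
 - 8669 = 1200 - 9869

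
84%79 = 5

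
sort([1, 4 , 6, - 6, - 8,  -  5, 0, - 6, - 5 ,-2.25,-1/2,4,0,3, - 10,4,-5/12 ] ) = [ - 10, - 8, - 6,-6, - 5, - 5,-2.25, - 1/2, - 5/12, 0, 0,1,3,4,  4, 4, 6 ]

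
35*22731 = 795585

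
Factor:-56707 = - 7^1*8101^1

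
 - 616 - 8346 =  - 8962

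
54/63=6/7=0.86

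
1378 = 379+999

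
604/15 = 40  +  4/15= 40.27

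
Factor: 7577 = 7577^1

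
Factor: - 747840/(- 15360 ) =2^ (-4)*19^1*41^1 = 779/16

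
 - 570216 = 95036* ( - 6 ) 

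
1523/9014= 1523/9014 = 0.17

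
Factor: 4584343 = 4584343^1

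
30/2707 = 30/2707 = 0.01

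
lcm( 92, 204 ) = 4692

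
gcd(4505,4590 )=85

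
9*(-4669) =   -  42021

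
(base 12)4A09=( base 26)c9f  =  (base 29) 9R9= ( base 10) 8361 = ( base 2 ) 10000010101001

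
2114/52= 40 + 17/26 = 40.65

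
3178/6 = 1589/3 =529.67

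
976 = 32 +944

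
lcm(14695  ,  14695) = 14695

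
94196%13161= 2069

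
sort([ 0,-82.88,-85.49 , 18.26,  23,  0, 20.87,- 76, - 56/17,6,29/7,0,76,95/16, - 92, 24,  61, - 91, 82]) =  [ - 92, - 91, - 85.49, - 82.88,  -  76, - 56/17, 0, 0, 0,  29/7,95/16, 6,18.26, 20.87,23, 24, 61, 76,82 ]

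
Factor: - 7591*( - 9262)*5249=2^1*11^1*29^1*181^1 * 421^1*7591^1 = 369045862658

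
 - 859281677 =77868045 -937149722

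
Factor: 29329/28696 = 2^( - 3 )*17^(-1 )*139^1 = 139/136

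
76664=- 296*( - 259 ) 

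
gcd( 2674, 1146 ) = 382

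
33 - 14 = 19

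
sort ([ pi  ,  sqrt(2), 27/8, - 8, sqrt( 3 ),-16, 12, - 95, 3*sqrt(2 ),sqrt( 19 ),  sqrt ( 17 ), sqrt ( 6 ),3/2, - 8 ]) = [ - 95, - 16 , - 8, - 8,sqrt ( 2),3/2,sqrt( 3 ), sqrt( 6),  pi, 27/8,sqrt( 17),3*sqrt(2 ), sqrt( 19), 12]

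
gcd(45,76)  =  1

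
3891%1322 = 1247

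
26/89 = 26/89 = 0.29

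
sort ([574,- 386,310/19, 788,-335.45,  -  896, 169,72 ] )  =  [ - 896, - 386, - 335.45 , 310/19, 72,169, 574,788 ] 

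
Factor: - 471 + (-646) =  - 1117^1 =- 1117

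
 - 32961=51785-84746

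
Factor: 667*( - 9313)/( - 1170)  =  6211771/1170  =  2^( - 1)*3^(-2)*5^(  -  1)*13^(-1 )*23^1*29^1*67^1*139^1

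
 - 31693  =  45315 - 77008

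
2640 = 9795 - 7155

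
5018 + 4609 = 9627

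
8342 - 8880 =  - 538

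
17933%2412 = 1049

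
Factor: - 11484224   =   - 2^6 * 179441^1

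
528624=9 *58736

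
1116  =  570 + 546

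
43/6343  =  43/6343  =  0.01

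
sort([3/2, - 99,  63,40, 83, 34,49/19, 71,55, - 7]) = [ - 99, - 7,3/2,49/19, 34,40,55,63,  71,83] 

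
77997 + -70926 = 7071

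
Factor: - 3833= - 3833^1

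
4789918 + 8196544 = 12986462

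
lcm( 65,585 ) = 585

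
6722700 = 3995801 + 2726899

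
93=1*93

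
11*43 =473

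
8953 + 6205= 15158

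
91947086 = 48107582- - 43839504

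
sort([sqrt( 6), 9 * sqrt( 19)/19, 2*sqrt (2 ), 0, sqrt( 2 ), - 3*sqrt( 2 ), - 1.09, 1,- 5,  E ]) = [ - 5 ,-3*sqrt( 2 ), - 1.09, 0, 1, sqrt( 2),9*sqrt( 19)/19,sqrt( 6) , E, 2*sqrt(2 )]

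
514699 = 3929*131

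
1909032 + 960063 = 2869095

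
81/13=6 + 3/13=6.23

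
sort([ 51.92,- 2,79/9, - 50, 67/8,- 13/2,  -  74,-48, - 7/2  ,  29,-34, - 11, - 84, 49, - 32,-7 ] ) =[  -  84,-74,- 50, - 48,-34, - 32, - 11,-7, -13/2,-7/2,-2,67/8,79/9, 29,  49, 51.92 ] 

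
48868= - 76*( - 643)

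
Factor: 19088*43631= 2^4*7^1*23^1 * 271^1*1193^1  =  832828528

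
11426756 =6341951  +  5084805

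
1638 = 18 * 91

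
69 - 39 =30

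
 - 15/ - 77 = 15/77 = 0.19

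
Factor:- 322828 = -2^2*11^2*23^1*29^1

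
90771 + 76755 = 167526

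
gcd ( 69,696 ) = 3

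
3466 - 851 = 2615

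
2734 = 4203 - 1469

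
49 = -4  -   - 53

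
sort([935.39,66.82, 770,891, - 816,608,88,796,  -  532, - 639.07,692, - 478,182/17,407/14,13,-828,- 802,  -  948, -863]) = [- 948,  -  863, - 828,-816,-802, - 639.07, - 532, - 478,182/17, 13, 407/14,66.82,  88, 608,692,770, 796,891,935.39] 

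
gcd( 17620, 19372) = 4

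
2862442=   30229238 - 27366796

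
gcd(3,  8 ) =1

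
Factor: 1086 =2^1*3^1*181^1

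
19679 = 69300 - 49621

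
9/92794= 9/92794 = 0.00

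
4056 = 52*78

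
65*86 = 5590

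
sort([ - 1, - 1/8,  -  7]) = [ - 7,  -  1, - 1/8]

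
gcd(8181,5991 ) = 3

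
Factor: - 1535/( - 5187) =3^(-1)*5^1*7^( - 1) * 13^( - 1)*19^( - 1 )*307^1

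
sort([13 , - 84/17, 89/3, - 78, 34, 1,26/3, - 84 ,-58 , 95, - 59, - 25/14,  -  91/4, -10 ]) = [ - 84,  -  78, - 59, - 58,-91/4,-10, - 84/17  ,  -  25/14,1,26/3, 13,89/3 , 34, 95 ]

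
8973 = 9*997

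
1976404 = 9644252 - 7667848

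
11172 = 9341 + 1831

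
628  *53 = 33284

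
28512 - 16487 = 12025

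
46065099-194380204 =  - 148315105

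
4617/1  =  4617 = 4617.00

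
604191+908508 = 1512699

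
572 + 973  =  1545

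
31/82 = 31/82=0.38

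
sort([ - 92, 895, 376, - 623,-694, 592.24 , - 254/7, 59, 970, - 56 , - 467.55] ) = [ - 694, - 623, - 467.55, - 92, - 56, - 254/7, 59, 376,592.24,895, 970]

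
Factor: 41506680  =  2^3*3^1*5^1* 345889^1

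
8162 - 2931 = 5231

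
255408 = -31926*( - 8)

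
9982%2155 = 1362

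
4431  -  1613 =2818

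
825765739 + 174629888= 1000395627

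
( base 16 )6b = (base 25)47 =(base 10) 107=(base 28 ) 3N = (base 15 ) 72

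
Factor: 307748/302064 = 379/372  =  2^(  -  2)*3^( - 1 )*31^( - 1 )*  379^1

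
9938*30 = 298140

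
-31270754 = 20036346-51307100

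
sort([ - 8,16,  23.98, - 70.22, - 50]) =[ - 70.22, - 50, - 8, 16 , 23.98]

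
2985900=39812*75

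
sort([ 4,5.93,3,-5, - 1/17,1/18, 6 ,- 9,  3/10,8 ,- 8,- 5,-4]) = [ - 9, - 8,-5, - 5,-4,  -  1/17 , 1/18,3/10,3,4,5.93, 6 , 8 ] 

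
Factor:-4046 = -2^1*7^1 * 17^2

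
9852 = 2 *4926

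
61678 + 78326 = 140004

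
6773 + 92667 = 99440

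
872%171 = 17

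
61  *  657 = 40077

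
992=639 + 353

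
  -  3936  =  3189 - 7125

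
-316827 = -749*423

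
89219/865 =89219/865 = 103.14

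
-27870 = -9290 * 3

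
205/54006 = 205/54006 = 0.00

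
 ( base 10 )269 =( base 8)415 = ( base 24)b5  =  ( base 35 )7o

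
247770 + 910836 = 1158606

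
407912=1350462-942550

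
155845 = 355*439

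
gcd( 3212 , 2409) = 803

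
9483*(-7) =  - 66381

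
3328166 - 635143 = 2693023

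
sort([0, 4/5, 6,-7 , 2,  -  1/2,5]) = [ - 7,-1/2, 0 , 4/5,2,5,  6] 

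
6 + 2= 8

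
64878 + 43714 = 108592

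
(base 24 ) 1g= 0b101000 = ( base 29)1b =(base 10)40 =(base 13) 31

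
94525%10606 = 9677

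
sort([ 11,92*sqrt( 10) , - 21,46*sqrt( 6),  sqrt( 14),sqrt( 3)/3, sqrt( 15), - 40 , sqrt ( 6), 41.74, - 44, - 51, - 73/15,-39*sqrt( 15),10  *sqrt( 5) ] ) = [ - 39* sqrt(15), - 51, - 44 , - 40 , - 21, - 73/15, sqrt( 3 )/3,sqrt( 6 ), sqrt( 14 ), sqrt( 15 ), 11,10*sqrt(5 ),41.74,46*sqrt(6),92*sqrt(10 ) ] 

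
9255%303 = 165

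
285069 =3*95023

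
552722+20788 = 573510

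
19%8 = 3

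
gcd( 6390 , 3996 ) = 18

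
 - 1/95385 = - 1+95384/95385 = - 0.00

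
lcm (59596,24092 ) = 1132324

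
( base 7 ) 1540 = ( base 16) 268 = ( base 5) 4431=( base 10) 616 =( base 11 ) 510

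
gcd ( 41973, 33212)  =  1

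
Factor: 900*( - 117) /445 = - 21060/89 = - 2^2*3^4*5^1*13^1*89^( -1)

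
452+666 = 1118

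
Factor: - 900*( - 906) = 815400 = 2^3*3^3*5^2*151^1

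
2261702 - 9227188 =-6965486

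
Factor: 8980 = 2^2*5^1 * 449^1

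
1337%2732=1337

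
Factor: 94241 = 7^1*13463^1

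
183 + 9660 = 9843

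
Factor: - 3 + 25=2^1*11^1 = 22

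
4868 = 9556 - 4688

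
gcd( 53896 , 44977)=1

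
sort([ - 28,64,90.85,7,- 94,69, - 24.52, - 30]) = [ - 94, - 30, - 28, - 24.52,7,64,69, 90.85]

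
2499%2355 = 144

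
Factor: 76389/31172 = 2^( - 2)*3^1*7793^(-1 )*25463^1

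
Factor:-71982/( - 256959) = 2^1*43^1*307^( - 1 ) = 86/307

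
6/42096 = 1/7016 = 0.00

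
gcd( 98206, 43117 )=1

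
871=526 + 345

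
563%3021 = 563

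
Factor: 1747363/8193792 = 2^( - 8)*3^( - 1 )*47^( - 1)*227^( - 1) * 1747363^1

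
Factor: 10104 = 2^3*3^1*421^1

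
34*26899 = 914566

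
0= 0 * 2544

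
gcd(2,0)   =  2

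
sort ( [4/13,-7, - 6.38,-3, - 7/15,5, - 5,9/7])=[ - 7, -6.38, - 5,  -  3, - 7/15,4/13,9/7 , 5 ]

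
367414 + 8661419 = 9028833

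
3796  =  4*949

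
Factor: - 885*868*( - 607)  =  2^2*3^1*5^1*7^1*31^1*59^1 * 607^1 = 466285260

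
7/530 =7/530 = 0.01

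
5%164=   5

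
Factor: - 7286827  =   - 653^1*11159^1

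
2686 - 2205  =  481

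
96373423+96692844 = 193066267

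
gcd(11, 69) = 1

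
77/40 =77/40 =1.93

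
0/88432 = 0 = 0.00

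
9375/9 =3125/3 = 1041.67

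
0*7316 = 0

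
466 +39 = 505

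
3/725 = 3/725 = 0.00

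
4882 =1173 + 3709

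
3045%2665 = 380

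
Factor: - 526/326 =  - 163^ (-1)* 263^1 = - 263/163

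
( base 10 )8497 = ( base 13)3B38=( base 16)2131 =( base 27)BHJ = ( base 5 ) 232442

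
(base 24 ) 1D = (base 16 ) 25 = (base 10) 37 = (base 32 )15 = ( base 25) 1c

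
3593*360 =1293480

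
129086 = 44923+84163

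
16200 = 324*50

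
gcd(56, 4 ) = 4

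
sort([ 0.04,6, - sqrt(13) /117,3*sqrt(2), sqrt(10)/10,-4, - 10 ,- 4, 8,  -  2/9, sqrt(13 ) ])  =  [ - 10, - 4 , - 4, - 2/9, - sqrt(13 )/117,0.04, sqrt( 10)/10 , sqrt(13 ),  3*sqrt(2 ), 6, 8]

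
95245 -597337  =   - 502092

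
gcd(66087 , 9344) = 1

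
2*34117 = 68234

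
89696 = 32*2803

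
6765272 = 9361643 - 2596371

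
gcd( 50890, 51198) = 14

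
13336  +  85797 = 99133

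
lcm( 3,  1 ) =3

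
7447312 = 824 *9038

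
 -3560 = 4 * ( - 890)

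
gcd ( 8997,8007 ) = 3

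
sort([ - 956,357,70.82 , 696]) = [-956,70.82,357,696 ] 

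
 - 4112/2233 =-2  +  354/2233 = -  1.84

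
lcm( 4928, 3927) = 251328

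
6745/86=78+37/86 = 78.43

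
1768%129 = 91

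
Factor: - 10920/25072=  - 1365/3134 = - 2^(-1)*3^1 * 5^1 * 7^1 * 13^1 * 1567^( - 1 ) 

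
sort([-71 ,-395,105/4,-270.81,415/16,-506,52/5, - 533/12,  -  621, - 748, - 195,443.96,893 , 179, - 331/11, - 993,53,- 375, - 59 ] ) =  [-993,-748, - 621,-506, - 395,-375, - 270.81,- 195, - 71, - 59, - 533/12, - 331/11, 52/5, 415/16,105/4,53,179 , 443.96,893] 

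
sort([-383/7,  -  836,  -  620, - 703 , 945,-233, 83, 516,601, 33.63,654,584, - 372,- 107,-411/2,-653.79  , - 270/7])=[ - 836, - 703,- 653.79,  -  620, - 372,-233, - 411/2, - 107, - 383/7, - 270/7,33.63, 83, 516,584 , 601, 654, 945 ] 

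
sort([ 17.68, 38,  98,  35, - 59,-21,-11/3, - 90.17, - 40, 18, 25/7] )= [ -90.17, - 59,-40, - 21, - 11/3, 25/7,17.68,18,  35, 38,  98] 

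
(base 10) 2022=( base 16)7e6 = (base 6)13210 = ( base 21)4C6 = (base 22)43k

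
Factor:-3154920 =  - 2^3*3^1*5^1*61^1*431^1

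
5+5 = 10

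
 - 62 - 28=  - 90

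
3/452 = 3/452= 0.01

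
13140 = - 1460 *( - 9) 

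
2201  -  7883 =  - 5682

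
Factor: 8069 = 8069^1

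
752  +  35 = 787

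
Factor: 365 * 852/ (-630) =  -  2^1*3^ ( - 1)*7^(-1 )*71^1*73^1 = - 10366/21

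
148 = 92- -56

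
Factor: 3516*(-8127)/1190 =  - 2^1 * 3^4 * 5^( - 1)*17^(  -  1) * 43^1*293^1=- 2041038/85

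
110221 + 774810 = 885031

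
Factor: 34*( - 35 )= - 2^1 * 5^1*7^1*17^1 = - 1190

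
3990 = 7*570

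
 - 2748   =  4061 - 6809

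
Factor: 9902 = 2^1*4951^1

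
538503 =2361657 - 1823154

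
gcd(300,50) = 50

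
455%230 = 225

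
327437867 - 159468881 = 167968986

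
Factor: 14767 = 14767^1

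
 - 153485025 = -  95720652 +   -  57764373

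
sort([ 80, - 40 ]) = [ - 40,80]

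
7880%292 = 288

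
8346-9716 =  - 1370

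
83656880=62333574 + 21323306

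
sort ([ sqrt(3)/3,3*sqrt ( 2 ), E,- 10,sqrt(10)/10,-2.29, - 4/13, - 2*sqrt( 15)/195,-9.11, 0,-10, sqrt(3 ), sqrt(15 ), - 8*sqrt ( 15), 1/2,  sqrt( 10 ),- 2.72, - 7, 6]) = [ -8*sqrt(15 ),-10, - 10, - 9.11, -7, - 2.72, - 2.29,-4/13,-2 * sqrt(15 ) /195, 0,sqrt(10 )/10,1/2,sqrt(3 )/3, sqrt( 3),E,sqrt ( 10) , sqrt( 15 ), 3*sqrt(2),6 ] 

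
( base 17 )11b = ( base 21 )F2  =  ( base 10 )317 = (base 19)GD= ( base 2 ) 100111101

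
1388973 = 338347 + 1050626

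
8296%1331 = 310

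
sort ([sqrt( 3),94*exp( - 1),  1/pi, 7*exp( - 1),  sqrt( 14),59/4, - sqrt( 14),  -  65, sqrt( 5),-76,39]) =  [ - 76, - 65, - sqrt ( 14), 1/pi,sqrt(3), sqrt ( 5 ), 7*exp ( - 1 ),sqrt( 14), 59/4, 94 * exp(-1), 39]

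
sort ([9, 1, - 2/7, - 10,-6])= [ - 10, - 6, - 2/7, 1,9]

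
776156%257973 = 2237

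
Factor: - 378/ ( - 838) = 3^3 * 7^1 * 419^( - 1) =189/419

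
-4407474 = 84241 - 4491715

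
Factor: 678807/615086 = 2^( - 1 )*3^3*31^1*811^1*307543^ ( - 1 ) 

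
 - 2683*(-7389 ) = 19824687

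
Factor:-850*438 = -2^2 *3^1*5^2*17^1*73^1= - 372300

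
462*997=460614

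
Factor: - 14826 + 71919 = 3^1 *19031^1 = 57093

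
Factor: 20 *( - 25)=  - 2^2*5^3 = - 500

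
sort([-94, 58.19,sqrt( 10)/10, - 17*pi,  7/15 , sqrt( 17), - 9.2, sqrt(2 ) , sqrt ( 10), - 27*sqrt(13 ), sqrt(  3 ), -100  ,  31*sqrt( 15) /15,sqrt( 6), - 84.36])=[ - 100 ,  -  27*sqrt(13 ), -94, - 84.36,- 17*pi, - 9.2,sqrt( 10)/10, 7/15,sqrt( 2 ), sqrt( 3 ), sqrt(6), sqrt( 10) , sqrt(17),31 * sqrt ( 15)/15 , 58.19]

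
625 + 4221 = 4846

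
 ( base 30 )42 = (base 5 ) 442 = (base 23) 57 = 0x7a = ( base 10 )122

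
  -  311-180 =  - 491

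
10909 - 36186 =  - 25277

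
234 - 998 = -764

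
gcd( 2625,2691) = 3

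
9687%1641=1482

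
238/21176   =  119/10588 = 0.01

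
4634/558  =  2317/279 = 8.30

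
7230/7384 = 3615/3692 = 0.98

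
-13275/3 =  - 4425 = - 4425.00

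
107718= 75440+32278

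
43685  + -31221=12464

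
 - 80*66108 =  - 5288640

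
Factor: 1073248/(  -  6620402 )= - 2^4*11^1*3049^1 * 3310201^( - 1) = - 536624/3310201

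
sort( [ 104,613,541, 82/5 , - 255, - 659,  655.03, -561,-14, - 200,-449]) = [ - 659, - 561, - 449, - 255, - 200, - 14, 82/5,104,  541, 613, 655.03 ]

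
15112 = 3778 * 4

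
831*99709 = 82858179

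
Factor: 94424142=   2^1*3^1*907^1*17351^1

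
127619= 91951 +35668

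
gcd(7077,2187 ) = 3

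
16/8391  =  16/8391  =  0.00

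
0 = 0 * 434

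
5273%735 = 128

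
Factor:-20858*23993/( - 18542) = 73^ (  -  1 ) *127^( - 1) * 10429^1*23993^1  =  250222997/9271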